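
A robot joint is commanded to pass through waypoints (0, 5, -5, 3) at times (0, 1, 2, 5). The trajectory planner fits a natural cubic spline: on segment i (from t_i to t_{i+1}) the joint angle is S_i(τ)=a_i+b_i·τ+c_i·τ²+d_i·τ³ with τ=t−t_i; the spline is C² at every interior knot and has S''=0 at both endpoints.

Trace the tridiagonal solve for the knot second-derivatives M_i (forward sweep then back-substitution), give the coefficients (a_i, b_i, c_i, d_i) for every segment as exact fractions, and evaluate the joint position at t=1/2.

Δ: Δ0=5, Δ1=-10, Δ2=8/3
row 1: diag=4, rhs=-90; c'=1/4, d'=-45/2
row 2: denom=8−1·1/4=31/4; d'=(76−1·-45/2)/(31/4)=394/31
back: M2=394/31
back: M1=-45/2−1/4·394/31=-796/31
M: M0=0, M1=-796/31, M2=394/31, M3=0
seg 0: a=0, c=M0/2=0, d=(M1−M0)/(6·1)=-398/93, b=Δ0−h0·(2M0+M1)/6=863/93
seg 1: a=5, c=M1/2=-398/31, d=(M2−M1)/(6·1)=595/93, b=Δ1−h1·(2M1+M2)/6=-331/93
seg 2: a=-5, c=M2/2=197/31, d=(M3−M2)/(6·3)=-197/279, b=Δ2−h2·(2M2+M3)/6=-934/93
t_q=1/2 → seg 0, τ=1/2; S=0+863/93·τ+0·τ²+-398/93·τ³=509/124

  seg 0: a=0 b=863/93 c=0 d=-398/93
  seg 1: a=5 b=-331/93 c=-398/31 d=595/93
  seg 2: a=-5 b=-934/93 c=197/31 d=-197/279
S(1/2) = 509/124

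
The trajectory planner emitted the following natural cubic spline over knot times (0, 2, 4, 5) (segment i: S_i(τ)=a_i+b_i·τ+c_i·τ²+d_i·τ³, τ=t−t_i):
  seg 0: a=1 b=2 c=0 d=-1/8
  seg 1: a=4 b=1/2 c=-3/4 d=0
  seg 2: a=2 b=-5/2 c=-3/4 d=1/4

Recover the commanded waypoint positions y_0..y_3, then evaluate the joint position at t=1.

y_0=1 y_1=4 y_2=2 y_3=-1
S(1) = 23/8

y_0 = S_0(0) = a_0 = 1
y_1 = S_1(0) = a_1 = 4
y_2 = S_2(0) = a_2 = 2
y_3 = S_2(1) = -1
t_q=1 is in segment 0 (τ=1); S_0(τ)=23/8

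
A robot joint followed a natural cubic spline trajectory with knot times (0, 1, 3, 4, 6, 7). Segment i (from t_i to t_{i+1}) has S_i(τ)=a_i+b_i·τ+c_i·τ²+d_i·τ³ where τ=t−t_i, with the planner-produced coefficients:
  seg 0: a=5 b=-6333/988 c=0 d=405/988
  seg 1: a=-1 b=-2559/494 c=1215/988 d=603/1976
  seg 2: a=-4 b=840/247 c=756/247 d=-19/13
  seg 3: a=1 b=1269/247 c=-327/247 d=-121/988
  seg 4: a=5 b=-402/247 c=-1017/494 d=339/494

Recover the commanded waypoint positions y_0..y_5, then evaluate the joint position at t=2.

y_0 = S_0(0) = a_0 = 5
y_1 = S_1(0) = a_1 = -1
y_2 = S_2(0) = a_2 = -4
y_3 = S_3(0) = a_3 = 1
y_4 = S_4(0) = a_4 = 5
y_5 = S_4(1) = 2
t_q=2 is in segment 1 (τ=1); S_1(τ)=-9179/1976

y_0=5 y_1=-1 y_2=-4 y_3=1 y_4=5 y_5=2
S(2) = -9179/1976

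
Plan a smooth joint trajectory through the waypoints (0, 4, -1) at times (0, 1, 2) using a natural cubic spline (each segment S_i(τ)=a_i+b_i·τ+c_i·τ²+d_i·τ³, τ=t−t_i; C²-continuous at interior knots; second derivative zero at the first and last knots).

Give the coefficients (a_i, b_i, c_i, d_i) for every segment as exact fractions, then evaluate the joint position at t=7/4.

  seg 0: a=0 b=25/4 c=0 d=-9/4
  seg 1: a=4 b=-1/2 c=-27/4 d=9/4
S(7/4) = 199/256

Δ: Δ0=4, Δ1=-5
row 1: diag=4, rhs=-54; c'=1/4, d'=-27/2
back: M1=-27/2
M: M0=0, M1=-27/2, M2=0
seg 0: a=0, c=M0/2=0, d=(M1−M0)/(6·1)=-9/4, b=Δ0−h0·(2M0+M1)/6=25/4
seg 1: a=4, c=M1/2=-27/4, d=(M2−M1)/(6·1)=9/4, b=Δ1−h1·(2M1+M2)/6=-1/2
t_q=7/4 → seg 1, τ=3/4; S=4+-1/2·τ+-27/4·τ²+9/4·τ³=199/256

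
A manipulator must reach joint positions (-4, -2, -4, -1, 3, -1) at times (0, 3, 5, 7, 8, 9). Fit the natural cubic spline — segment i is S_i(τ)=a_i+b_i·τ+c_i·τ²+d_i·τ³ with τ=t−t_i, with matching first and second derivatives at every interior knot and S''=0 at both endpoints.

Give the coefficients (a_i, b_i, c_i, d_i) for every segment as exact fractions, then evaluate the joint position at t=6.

Δ: Δ0=2/3, Δ1=-1, Δ2=3/2, Δ3=4, Δ4=-4
row 1: diag=10, rhs=-10; c'=1/5, d'=-1
row 2: denom=8−2·1/5=38/5; d'=(15−2·-1)/(38/5)=85/38
row 3: denom=6−2·5/19=104/19; d'=(15−2·85/38)/(104/19)=25/13
row 4: denom=4−1·19/104=397/104; d'=(-48−1·25/13)/(397/104)=-5192/397
back: M4=-5192/397
back: M3=25/13−19/104·-5192/397=1712/397
back: M2=85/38−5/19·1712/397=875/794
back: M1=-1−1/5·875/794=-969/794
M: M0=0, M1=-969/794, M2=875/794, M3=1712/397, M4=-5192/397, M5=0
seg 0: a=-4, c=M0/2=0, d=(M1−M0)/(6·3)=-323/4764, b=Δ0−h0·(2M0+M1)/6=6083/4764
seg 1: a=-2, c=M1/2=-969/1588, d=(M2−M1)/(6·2)=461/2382, b=Δ1−h1·(2M1+M2)/6=-1319/2382
seg 2: a=-4, c=M2/2=875/1588, d=(M3−M2)/(6·2)=2549/9528, b=Δ2−h2·(2M2+M3)/6=-1601/2382
seg 3: a=-1, c=M3/2=856/397, d=(M4−M3)/(6·1)=-3452/1191, b=Δ3−h3·(2M3+M4)/6=5648/1191
seg 4: a=3, c=M4/2=-2596/397, d=(M5−M4)/(6·1)=2596/1191, b=Δ4−h4·(2M4+M5)/6=428/1191
t_q=6 → seg 2, τ=1; S=-4+-1601/2382·τ+875/1588·τ²+2549/9528·τ³=-12239/3176

  seg 0: a=-4 b=6083/4764 c=0 d=-323/4764
  seg 1: a=-2 b=-1319/2382 c=-969/1588 d=461/2382
  seg 2: a=-4 b=-1601/2382 c=875/1588 d=2549/9528
  seg 3: a=-1 b=5648/1191 c=856/397 d=-3452/1191
  seg 4: a=3 b=428/1191 c=-2596/397 d=2596/1191
S(6) = -12239/3176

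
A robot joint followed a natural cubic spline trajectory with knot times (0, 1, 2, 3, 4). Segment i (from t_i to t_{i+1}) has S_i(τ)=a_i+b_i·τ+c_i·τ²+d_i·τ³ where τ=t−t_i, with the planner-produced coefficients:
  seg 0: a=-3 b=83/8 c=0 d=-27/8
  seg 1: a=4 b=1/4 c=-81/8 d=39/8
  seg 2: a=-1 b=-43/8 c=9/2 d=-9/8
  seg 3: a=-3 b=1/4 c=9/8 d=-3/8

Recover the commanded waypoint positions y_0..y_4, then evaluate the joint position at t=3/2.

y_0=-3 y_1=4 y_2=-1 y_3=-3 y_4=-2
S(3/2) = 141/64

y_0 = S_0(0) = a_0 = -3
y_1 = S_1(0) = a_1 = 4
y_2 = S_2(0) = a_2 = -1
y_3 = S_3(0) = a_3 = -3
y_4 = S_3(1) = -2
t_q=3/2 is in segment 1 (τ=1/2); S_1(τ)=141/64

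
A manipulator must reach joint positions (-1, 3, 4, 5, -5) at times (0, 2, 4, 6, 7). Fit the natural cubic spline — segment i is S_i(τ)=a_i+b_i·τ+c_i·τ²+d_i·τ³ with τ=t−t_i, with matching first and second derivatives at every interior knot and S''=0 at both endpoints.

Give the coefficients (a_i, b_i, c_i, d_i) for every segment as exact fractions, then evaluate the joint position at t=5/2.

Δ: Δ0=2, Δ1=1/2, Δ2=1/2, Δ3=-10
row 1: diag=8, rhs=-9; c'=1/4, d'=-9/8
row 2: denom=8−2·1/4=15/2; d'=(0−2·-9/8)/(15/2)=3/10
row 3: denom=6−2·4/15=82/15; d'=(-63−2·3/10)/(82/15)=-477/41
back: M3=-477/41
back: M2=3/10−4/15·-477/41=279/82
back: M1=-9/8−1/4·279/82=-81/41
M: M0=0, M1=-81/41, M2=279/82, M3=-477/41, M4=0
seg 0: a=-1, c=M0/2=0, d=(M1−M0)/(6·2)=-27/164, b=Δ0−h0·(2M0+M1)/6=109/41
seg 1: a=3, c=M1/2=-81/82, d=(M2−M1)/(6·2)=147/328, b=Δ1−h1·(2M1+M2)/6=28/41
seg 2: a=4, c=M2/2=279/164, d=(M3−M2)/(6·2)=-411/328, b=Δ2−h2·(2M2+M3)/6=173/82
seg 3: a=5, c=M3/2=-477/82, d=(M4−M3)/(6·1)=159/82, b=Δ3−h3·(2M3+M4)/6=-251/41
t_q=5/2 → seg 1, τ=1/2; S=3+28/41·τ+-81/82·τ²+147/328·τ³=8267/2624

  seg 0: a=-1 b=109/41 c=0 d=-27/164
  seg 1: a=3 b=28/41 c=-81/82 d=147/328
  seg 2: a=4 b=173/82 c=279/164 d=-411/328
  seg 3: a=5 b=-251/41 c=-477/82 d=159/82
S(5/2) = 8267/2624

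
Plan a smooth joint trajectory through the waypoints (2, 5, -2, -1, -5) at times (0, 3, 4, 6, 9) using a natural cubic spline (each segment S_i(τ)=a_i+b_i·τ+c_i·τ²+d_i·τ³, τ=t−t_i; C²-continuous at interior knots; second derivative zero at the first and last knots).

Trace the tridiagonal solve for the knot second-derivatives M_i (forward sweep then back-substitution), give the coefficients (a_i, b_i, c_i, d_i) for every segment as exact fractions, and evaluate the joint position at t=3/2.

  seg 0: a=2 b=1009/219 c=0 d=-790/1971
  seg 1: a=5 b=-1361/219 c=-790/219 d=206/73
  seg 2: a=-2 b=-1087/219 c=1064/219 d=-621/584
  seg 3: a=-1 b=749/438 c=-1333/876 d=1333/7884
S(3/2) = 2207/292

Δ: Δ0=1, Δ1=-7, Δ2=1/2, Δ3=-4/3
row 1: diag=8, rhs=-48; c'=1/8, d'=-6
row 2: denom=6−1·1/8=47/8; d'=(45−1·-6)/(47/8)=408/47
row 3: denom=10−2·16/47=438/47; d'=(-11−2·408/47)/(438/47)=-1333/438
back: M3=-1333/438
back: M2=408/47−16/47·-1333/438=2128/219
back: M1=-6−1/8·2128/219=-1580/219
M: M0=0, M1=-1580/219, M2=2128/219, M3=-1333/438, M4=0
seg 0: a=2, c=M0/2=0, d=(M1−M0)/(6·3)=-790/1971, b=Δ0−h0·(2M0+M1)/6=1009/219
seg 1: a=5, c=M1/2=-790/219, d=(M2−M1)/(6·1)=206/73, b=Δ1−h1·(2M1+M2)/6=-1361/219
seg 2: a=-2, c=M2/2=1064/219, d=(M3−M2)/(6·2)=-621/584, b=Δ2−h2·(2M2+M3)/6=-1087/219
seg 3: a=-1, c=M3/2=-1333/876, d=(M4−M3)/(6·3)=1333/7884, b=Δ3−h3·(2M3+M4)/6=749/438
t_q=3/2 → seg 0, τ=3/2; S=2+1009/219·τ+0·τ²+-790/1971·τ³=2207/292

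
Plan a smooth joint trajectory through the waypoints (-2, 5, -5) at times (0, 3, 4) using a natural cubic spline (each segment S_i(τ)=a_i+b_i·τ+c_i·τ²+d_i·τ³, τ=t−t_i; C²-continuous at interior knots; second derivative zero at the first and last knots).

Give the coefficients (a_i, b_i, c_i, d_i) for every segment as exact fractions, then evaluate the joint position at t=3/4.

Δ: Δ0=7/3, Δ1=-10
row 1: diag=8, rhs=-74; c'=1/8, d'=-37/4
back: M1=-37/4
M: M0=0, M1=-37/4, M2=0
seg 0: a=-2, c=M0/2=0, d=(M1−M0)/(6·3)=-37/72, b=Δ0−h0·(2M0+M1)/6=167/24
seg 1: a=5, c=M1/2=-37/8, d=(M2−M1)/(6·1)=37/24, b=Δ1−h1·(2M1+M2)/6=-83/12
t_q=3/4 → seg 0, τ=3/4; S=-2+167/24·τ+0·τ²+-37/72·τ³=1537/512

  seg 0: a=-2 b=167/24 c=0 d=-37/72
  seg 1: a=5 b=-83/12 c=-37/8 d=37/24
S(3/4) = 1537/512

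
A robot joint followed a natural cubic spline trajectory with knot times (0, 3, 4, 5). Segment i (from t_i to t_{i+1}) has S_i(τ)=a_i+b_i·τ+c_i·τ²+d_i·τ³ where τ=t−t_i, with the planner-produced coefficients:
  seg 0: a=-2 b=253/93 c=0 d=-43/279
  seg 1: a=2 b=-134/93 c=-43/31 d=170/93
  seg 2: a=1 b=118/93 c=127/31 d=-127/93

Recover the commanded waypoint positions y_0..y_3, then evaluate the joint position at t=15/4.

y_0 = S_0(0) = a_0 = -2
y_1 = S_1(0) = a_1 = 2
y_2 = S_2(0) = a_2 = 1
y_3 = S_2(1) = 5
t_q=15/4 is in segment 1 (τ=3/4); S_1(τ)=903/992

y_0=-2 y_1=2 y_2=1 y_3=5
S(15/4) = 903/992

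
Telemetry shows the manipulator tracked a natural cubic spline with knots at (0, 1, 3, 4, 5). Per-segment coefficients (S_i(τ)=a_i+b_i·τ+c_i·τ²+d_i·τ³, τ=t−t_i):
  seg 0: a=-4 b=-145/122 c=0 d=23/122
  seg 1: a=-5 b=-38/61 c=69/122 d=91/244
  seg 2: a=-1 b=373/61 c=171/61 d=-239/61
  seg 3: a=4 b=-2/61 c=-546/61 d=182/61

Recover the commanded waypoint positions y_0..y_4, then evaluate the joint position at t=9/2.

y_0=-4 y_1=-5 y_2=-1 y_3=4 y_4=-2
S(9/2) = 517/244

y_0 = S_0(0) = a_0 = -4
y_1 = S_1(0) = a_1 = -5
y_2 = S_2(0) = a_2 = -1
y_3 = S_3(0) = a_3 = 4
y_4 = S_3(1) = -2
t_q=9/2 is in segment 3 (τ=1/2); S_3(τ)=517/244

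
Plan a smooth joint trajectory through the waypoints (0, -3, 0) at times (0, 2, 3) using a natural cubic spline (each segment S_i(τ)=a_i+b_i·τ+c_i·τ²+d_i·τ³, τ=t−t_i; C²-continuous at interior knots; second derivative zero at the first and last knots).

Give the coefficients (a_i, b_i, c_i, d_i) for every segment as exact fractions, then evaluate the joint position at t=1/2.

Δ: Δ0=-3/2, Δ1=3
row 1: diag=6, rhs=27; c'=1/6, d'=9/2
back: M1=9/2
M: M0=0, M1=9/2, M2=0
seg 0: a=0, c=M0/2=0, d=(M1−M0)/(6·2)=3/8, b=Δ0−h0·(2M0+M1)/6=-3
seg 1: a=-3, c=M1/2=9/4, d=(M2−M1)/(6·1)=-3/4, b=Δ1−h1·(2M1+M2)/6=3/2
t_q=1/2 → seg 0, τ=1/2; S=0+-3·τ+0·τ²+3/8·τ³=-93/64

  seg 0: a=0 b=-3 c=0 d=3/8
  seg 1: a=-3 b=3/2 c=9/4 d=-3/4
S(1/2) = -93/64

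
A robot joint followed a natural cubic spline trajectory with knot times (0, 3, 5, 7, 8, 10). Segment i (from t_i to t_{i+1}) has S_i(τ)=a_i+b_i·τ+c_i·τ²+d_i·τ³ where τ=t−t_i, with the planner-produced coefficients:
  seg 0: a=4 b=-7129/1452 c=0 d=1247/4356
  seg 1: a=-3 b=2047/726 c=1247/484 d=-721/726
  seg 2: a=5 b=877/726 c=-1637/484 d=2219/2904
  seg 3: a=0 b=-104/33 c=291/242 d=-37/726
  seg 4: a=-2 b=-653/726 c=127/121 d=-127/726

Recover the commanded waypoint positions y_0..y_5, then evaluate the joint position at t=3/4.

y_0 = S_0(0) = a_0 = 4
y_1 = S_1(0) = a_1 = -3
y_2 = S_2(0) = a_2 = 5
y_3 = S_3(0) = a_3 = 0
y_4 = S_4(0) = a_4 = -2
y_5 = S_4(2) = -1
t_q=3/4 is in segment 0 (τ=3/4); S_0(τ)=13581/30976

y_0=4 y_1=-3 y_2=5 y_3=0 y_4=-2 y_5=-1
S(3/4) = 13581/30976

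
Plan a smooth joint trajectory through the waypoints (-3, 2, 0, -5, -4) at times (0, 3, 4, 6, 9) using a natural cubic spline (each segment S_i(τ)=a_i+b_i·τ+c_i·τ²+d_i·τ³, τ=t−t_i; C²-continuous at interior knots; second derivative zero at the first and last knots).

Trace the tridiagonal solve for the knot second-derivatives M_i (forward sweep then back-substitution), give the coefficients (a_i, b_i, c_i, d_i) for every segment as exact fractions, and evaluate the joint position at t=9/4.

  seg 0: a=-3 b=3 c=0 d=-4/27
  seg 1: a=2 b=-1 c=-4/3 d=1/3
  seg 2: a=0 b=-8/3 c=-1/3 d=5/24
  seg 3: a=-5 b=-3/2 c=11/12 d=-11/108
S(9/4) = 33/16

Δ: Δ0=5/3, Δ1=-2, Δ2=-5/2, Δ3=1/3
row 1: diag=8, rhs=-22; c'=1/8, d'=-11/4
row 2: denom=6−1·1/8=47/8; d'=(-3−1·-11/4)/(47/8)=-2/47
row 3: denom=10−2·16/47=438/47; d'=(17−2·-2/47)/(438/47)=11/6
back: M3=11/6
back: M2=-2/47−16/47·11/6=-2/3
back: M1=-11/4−1/8·-2/3=-8/3
M: M0=0, M1=-8/3, M2=-2/3, M3=11/6, M4=0
seg 0: a=-3, c=M0/2=0, d=(M1−M0)/(6·3)=-4/27, b=Δ0−h0·(2M0+M1)/6=3
seg 1: a=2, c=M1/2=-4/3, d=(M2−M1)/(6·1)=1/3, b=Δ1−h1·(2M1+M2)/6=-1
seg 2: a=0, c=M2/2=-1/3, d=(M3−M2)/(6·2)=5/24, b=Δ2−h2·(2M2+M3)/6=-8/3
seg 3: a=-5, c=M3/2=11/12, d=(M4−M3)/(6·3)=-11/108, b=Δ3−h3·(2M3+M4)/6=-3/2
t_q=9/4 → seg 0, τ=9/4; S=-3+3·τ+0·τ²+-4/27·τ³=33/16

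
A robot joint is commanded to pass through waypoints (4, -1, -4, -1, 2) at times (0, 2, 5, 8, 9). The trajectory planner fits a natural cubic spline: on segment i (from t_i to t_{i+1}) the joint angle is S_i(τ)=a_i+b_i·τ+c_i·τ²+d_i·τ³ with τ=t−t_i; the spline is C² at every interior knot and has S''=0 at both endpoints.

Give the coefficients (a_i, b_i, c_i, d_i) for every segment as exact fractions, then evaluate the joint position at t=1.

  seg 0: a=4 b=-366/133 c=0 d=67/1064
  seg 1: a=-1 b=-531/266 c=201/532 d=-73/4788
  seg 2: a=-4 b=-75/532 c=32/133 d=223/4788
  seg 3: a=-1 b=681/266 c=351/532 d=-117/532
S(1) = 1395/1064

Δ: Δ0=-5/2, Δ1=-1, Δ2=1, Δ3=3
row 1: diag=10, rhs=9; c'=3/10, d'=9/10
row 2: denom=12−3·3/10=111/10; d'=(12−3·9/10)/(111/10)=31/37
row 3: denom=8−3·10/37=266/37; d'=(12−3·31/37)/(266/37)=351/266
back: M3=351/266
back: M2=31/37−10/37·351/266=64/133
back: M1=9/10−3/10·64/133=201/266
M: M0=0, M1=201/266, M2=64/133, M3=351/266, M4=0
seg 0: a=4, c=M0/2=0, d=(M1−M0)/(6·2)=67/1064, b=Δ0−h0·(2M0+M1)/6=-366/133
seg 1: a=-1, c=M1/2=201/532, d=(M2−M1)/(6·3)=-73/4788, b=Δ1−h1·(2M1+M2)/6=-531/266
seg 2: a=-4, c=M2/2=32/133, d=(M3−M2)/(6·3)=223/4788, b=Δ2−h2·(2M2+M3)/6=-75/532
seg 3: a=-1, c=M3/2=351/532, d=(M4−M3)/(6·1)=-117/532, b=Δ3−h3·(2M3+M4)/6=681/266
t_q=1 → seg 0, τ=1; S=4+-366/133·τ+0·τ²+67/1064·τ³=1395/1064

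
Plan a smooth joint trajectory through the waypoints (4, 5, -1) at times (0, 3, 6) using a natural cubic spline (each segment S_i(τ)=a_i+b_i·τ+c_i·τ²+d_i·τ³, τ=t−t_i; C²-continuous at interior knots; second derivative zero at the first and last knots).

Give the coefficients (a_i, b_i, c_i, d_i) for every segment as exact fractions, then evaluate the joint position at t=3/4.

  seg 0: a=4 b=11/12 c=0 d=-7/108
  seg 1: a=5 b=-5/6 c=-7/12 d=7/108
S(3/4) = 1193/256

Δ: Δ0=1/3, Δ1=-2
row 1: diag=12, rhs=-14; c'=1/4, d'=-7/6
back: M1=-7/6
M: M0=0, M1=-7/6, M2=0
seg 0: a=4, c=M0/2=0, d=(M1−M0)/(6·3)=-7/108, b=Δ0−h0·(2M0+M1)/6=11/12
seg 1: a=5, c=M1/2=-7/12, d=(M2−M1)/(6·3)=7/108, b=Δ1−h1·(2M1+M2)/6=-5/6
t_q=3/4 → seg 0, τ=3/4; S=4+11/12·τ+0·τ²+-7/108·τ³=1193/256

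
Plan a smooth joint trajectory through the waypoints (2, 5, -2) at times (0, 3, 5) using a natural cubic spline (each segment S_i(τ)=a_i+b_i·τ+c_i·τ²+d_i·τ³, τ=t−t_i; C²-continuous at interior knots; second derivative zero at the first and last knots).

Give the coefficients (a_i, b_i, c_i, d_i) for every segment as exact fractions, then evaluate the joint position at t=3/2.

  seg 0: a=2 b=47/20 c=0 d=-3/20
  seg 1: a=5 b=-17/10 c=-27/20 d=9/40
S(3/2) = 803/160

Δ: Δ0=1, Δ1=-7/2
row 1: diag=10, rhs=-27; c'=1/5, d'=-27/10
back: M1=-27/10
M: M0=0, M1=-27/10, M2=0
seg 0: a=2, c=M0/2=0, d=(M1−M0)/(6·3)=-3/20, b=Δ0−h0·(2M0+M1)/6=47/20
seg 1: a=5, c=M1/2=-27/20, d=(M2−M1)/(6·2)=9/40, b=Δ1−h1·(2M1+M2)/6=-17/10
t_q=3/2 → seg 0, τ=3/2; S=2+47/20·τ+0·τ²+-3/20·τ³=803/160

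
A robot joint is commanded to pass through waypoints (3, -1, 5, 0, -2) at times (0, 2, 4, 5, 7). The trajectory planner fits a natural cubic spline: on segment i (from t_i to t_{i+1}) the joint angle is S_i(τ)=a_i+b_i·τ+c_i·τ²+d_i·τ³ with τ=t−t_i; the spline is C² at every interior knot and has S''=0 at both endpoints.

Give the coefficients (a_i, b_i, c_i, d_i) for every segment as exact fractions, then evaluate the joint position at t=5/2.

  seg 0: a=3 b=-535/128 c=0 d=279/512
  seg 1: a=-1 b=151/64 c=837/256 d=-755/512
  seg 2: a=5 b=-289/128 c=-357/64 d=363/128
  seg 3: a=0 b=-157/32 c=375/128 d=-125/256
S(5/2) = 3329/4096

Δ: Δ0=-2, Δ1=3, Δ2=-5, Δ3=-1
row 1: diag=8, rhs=30; c'=1/4, d'=15/4
row 2: denom=6−2·1/4=11/2; d'=(-48−2·15/4)/(11/2)=-111/11
row 3: denom=6−1·2/11=64/11; d'=(24−1·-111/11)/(64/11)=375/64
back: M3=375/64
back: M2=-111/11−2/11·375/64=-357/32
back: M1=15/4−1/4·-357/32=837/128
M: M0=0, M1=837/128, M2=-357/32, M3=375/64, M4=0
seg 0: a=3, c=M0/2=0, d=(M1−M0)/(6·2)=279/512, b=Δ0−h0·(2M0+M1)/6=-535/128
seg 1: a=-1, c=M1/2=837/256, d=(M2−M1)/(6·2)=-755/512, b=Δ1−h1·(2M1+M2)/6=151/64
seg 2: a=5, c=M2/2=-357/64, d=(M3−M2)/(6·1)=363/128, b=Δ2−h2·(2M2+M3)/6=-289/128
seg 3: a=0, c=M3/2=375/128, d=(M4−M3)/(6·2)=-125/256, b=Δ3−h3·(2M3+M4)/6=-157/32
t_q=5/2 → seg 1, τ=1/2; S=-1+151/64·τ+837/256·τ²+-755/512·τ³=3329/4096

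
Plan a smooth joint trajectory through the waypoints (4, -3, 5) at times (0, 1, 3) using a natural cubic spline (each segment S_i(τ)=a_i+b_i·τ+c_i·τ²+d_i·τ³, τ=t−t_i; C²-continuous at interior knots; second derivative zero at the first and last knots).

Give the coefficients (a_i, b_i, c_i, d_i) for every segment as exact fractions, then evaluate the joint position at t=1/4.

  seg 0: a=4 b=-53/6 c=0 d=11/6
  seg 1: a=-3 b=-10/3 c=11/2 d=-11/12
S(1/4) = 233/128

Δ: Δ0=-7, Δ1=4
row 1: diag=6, rhs=66; c'=1/3, d'=11
back: M1=11
M: M0=0, M1=11, M2=0
seg 0: a=4, c=M0/2=0, d=(M1−M0)/(6·1)=11/6, b=Δ0−h0·(2M0+M1)/6=-53/6
seg 1: a=-3, c=M1/2=11/2, d=(M2−M1)/(6·2)=-11/12, b=Δ1−h1·(2M1+M2)/6=-10/3
t_q=1/4 → seg 0, τ=1/4; S=4+-53/6·τ+0·τ²+11/6·τ³=233/128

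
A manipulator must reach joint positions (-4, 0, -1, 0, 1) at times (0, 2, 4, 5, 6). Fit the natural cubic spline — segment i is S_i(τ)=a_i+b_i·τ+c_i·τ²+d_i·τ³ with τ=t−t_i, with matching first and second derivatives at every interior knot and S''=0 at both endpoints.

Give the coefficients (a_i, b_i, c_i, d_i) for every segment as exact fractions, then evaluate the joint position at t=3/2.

Δ: Δ0=2, Δ1=-1/2, Δ2=1, Δ3=1
row 1: diag=8, rhs=-15; c'=1/4, d'=-15/8
row 2: denom=6−2·1/4=11/2; d'=(9−2·-15/8)/(11/2)=51/22
row 3: denom=4−1·2/11=42/11; d'=(0−1·51/22)/(42/11)=-17/28
back: M3=-17/28
back: M2=51/22−2/11·-17/28=17/7
back: M1=-15/8−1/4·17/7=-139/56
M: M0=0, M1=-139/56, M2=17/7, M3=-17/28, M4=0
seg 0: a=-4, c=M0/2=0, d=(M1−M0)/(6·2)=-139/672, b=Δ0−h0·(2M0+M1)/6=475/168
seg 1: a=0, c=M1/2=-139/112, d=(M2−M1)/(6·2)=275/672, b=Δ1−h1·(2M1+M2)/6=29/84
seg 2: a=-1, c=M2/2=17/14, d=(M3−M2)/(6·1)=-85/168, b=Δ2−h2·(2M2+M3)/6=7/24
seg 3: a=0, c=M3/2=-17/56, d=(M4−M3)/(6·1)=17/168, b=Δ3−h3·(2M3+M4)/6=101/84
t_q=3/2 → seg 0, τ=3/2; S=-4+475/168·τ+0·τ²+-139/672·τ³=-117/256

  seg 0: a=-4 b=475/168 c=0 d=-139/672
  seg 1: a=0 b=29/84 c=-139/112 d=275/672
  seg 2: a=-1 b=7/24 c=17/14 d=-85/168
  seg 3: a=0 b=101/84 c=-17/56 d=17/168
S(3/2) = -117/256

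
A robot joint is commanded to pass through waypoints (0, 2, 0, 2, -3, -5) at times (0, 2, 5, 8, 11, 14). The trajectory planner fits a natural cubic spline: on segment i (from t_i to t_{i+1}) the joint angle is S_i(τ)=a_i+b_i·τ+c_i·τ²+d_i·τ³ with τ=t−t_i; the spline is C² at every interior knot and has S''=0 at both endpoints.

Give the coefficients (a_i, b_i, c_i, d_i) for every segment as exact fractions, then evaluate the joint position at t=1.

  seg 0: a=0 b=2287/1545 c=0 d=-371/3090
  seg 1: a=2 b=61/1545 c=-371/515 d=2248/13905
  seg 2: a=0 b=127/1545 c=227/309 d=-278/1545
  seg 3: a=2 b=-569/1545 c=-1367/1545 d=419/2781
  seg 4: a=-3 b=-2486/1545 c=728/1545 d=-728/13905
S(1) = 1401/1030

Δ: Δ0=1, Δ1=-2/3, Δ2=2/3, Δ3=-5/3, Δ4=-2/3
row 1: diag=10, rhs=-10; c'=3/10, d'=-1
row 2: denom=12−3·3/10=111/10; d'=(8−3·-1)/(111/10)=110/111
row 3: denom=12−3·10/37=414/37; d'=(-14−3·110/111)/(414/37)=-314/207
row 4: denom=12−3·37/138=515/46; d'=(6−3·-314/207)/(515/46)=1456/1545
back: M4=1456/1545
back: M3=-314/207−37/138·1456/1545=-2734/1545
back: M2=110/111−10/37·-2734/1545=454/309
back: M1=-1−3/10·454/309=-742/515
M: M0=0, M1=-742/515, M2=454/309, M3=-2734/1545, M4=1456/1545, M5=0
seg 0: a=0, c=M0/2=0, d=(M1−M0)/(6·2)=-371/3090, b=Δ0−h0·(2M0+M1)/6=2287/1545
seg 1: a=2, c=M1/2=-371/515, d=(M2−M1)/(6·3)=2248/13905, b=Δ1−h1·(2M1+M2)/6=61/1545
seg 2: a=0, c=M2/2=227/309, d=(M3−M2)/(6·3)=-278/1545, b=Δ2−h2·(2M2+M3)/6=127/1545
seg 3: a=2, c=M3/2=-1367/1545, d=(M4−M3)/(6·3)=419/2781, b=Δ3−h3·(2M3+M4)/6=-569/1545
seg 4: a=-3, c=M4/2=728/1545, d=(M5−M4)/(6·3)=-728/13905, b=Δ4−h4·(2M4+M5)/6=-2486/1545
t_q=1 → seg 0, τ=1; S=0+2287/1545·τ+0·τ²+-371/3090·τ³=1401/1030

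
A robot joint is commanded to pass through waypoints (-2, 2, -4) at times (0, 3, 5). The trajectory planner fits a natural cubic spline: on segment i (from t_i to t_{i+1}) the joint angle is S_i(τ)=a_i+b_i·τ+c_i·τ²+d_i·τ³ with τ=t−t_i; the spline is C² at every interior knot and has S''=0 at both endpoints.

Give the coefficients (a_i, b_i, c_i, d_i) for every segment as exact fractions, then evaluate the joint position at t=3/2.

Δ: Δ0=4/3, Δ1=-3
row 1: diag=10, rhs=-26; c'=1/5, d'=-13/5
back: M1=-13/5
M: M0=0, M1=-13/5, M2=0
seg 0: a=-2, c=M0/2=0, d=(M1−M0)/(6·3)=-13/90, b=Δ0−h0·(2M0+M1)/6=79/30
seg 1: a=2, c=M1/2=-13/10, d=(M2−M1)/(6·2)=13/60, b=Δ1−h1·(2M1+M2)/6=-19/15
t_q=3/2 → seg 0, τ=3/2; S=-2+79/30·τ+0·τ²+-13/90·τ³=117/80

  seg 0: a=-2 b=79/30 c=0 d=-13/90
  seg 1: a=2 b=-19/15 c=-13/10 d=13/60
S(3/2) = 117/80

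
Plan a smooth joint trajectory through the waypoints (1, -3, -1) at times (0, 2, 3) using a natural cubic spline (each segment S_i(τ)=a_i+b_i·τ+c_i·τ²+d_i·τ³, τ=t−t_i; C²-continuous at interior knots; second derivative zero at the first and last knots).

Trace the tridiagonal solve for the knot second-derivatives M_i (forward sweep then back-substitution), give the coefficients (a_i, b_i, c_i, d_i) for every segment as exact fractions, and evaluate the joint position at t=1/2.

Δ: Δ0=-2, Δ1=2
row 1: diag=6, rhs=24; c'=1/6, d'=4
back: M1=4
M: M0=0, M1=4, M2=0
seg 0: a=1, c=M0/2=0, d=(M1−M0)/(6·2)=1/3, b=Δ0−h0·(2M0+M1)/6=-10/3
seg 1: a=-3, c=M1/2=2, d=(M2−M1)/(6·1)=-2/3, b=Δ1−h1·(2M1+M2)/6=2/3
t_q=1/2 → seg 0, τ=1/2; S=1+-10/3·τ+0·τ²+1/3·τ³=-5/8

  seg 0: a=1 b=-10/3 c=0 d=1/3
  seg 1: a=-3 b=2/3 c=2 d=-2/3
S(1/2) = -5/8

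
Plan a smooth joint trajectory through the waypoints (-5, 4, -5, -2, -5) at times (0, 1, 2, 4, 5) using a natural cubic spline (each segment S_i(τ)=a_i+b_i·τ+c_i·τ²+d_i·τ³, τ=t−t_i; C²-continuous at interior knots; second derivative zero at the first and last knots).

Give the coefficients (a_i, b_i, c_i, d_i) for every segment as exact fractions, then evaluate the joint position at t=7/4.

  seg 0: a=-5 b=873/61 c=0 d=-324/61
  seg 1: a=4 b=-99/61 c=-972/61 d=522/61
  seg 2: a=-5 b=-477/61 c=594/61 d=-1239/488
  seg 3: a=-2 b=81/122 c=-1341/244 d=447/244
S(7/4) = -5017/1952

Δ: Δ0=9, Δ1=-9, Δ2=3/2, Δ3=-3
row 1: diag=4, rhs=-108; c'=1/4, d'=-27
row 2: denom=6−1·1/4=23/4; d'=(63−1·-27)/(23/4)=360/23
row 3: denom=6−2·8/23=122/23; d'=(-27−2·360/23)/(122/23)=-1341/122
back: M3=-1341/122
back: M2=360/23−8/23·-1341/122=1188/61
back: M1=-27−1/4·1188/61=-1944/61
M: M0=0, M1=-1944/61, M2=1188/61, M3=-1341/122, M4=0
seg 0: a=-5, c=M0/2=0, d=(M1−M0)/(6·1)=-324/61, b=Δ0−h0·(2M0+M1)/6=873/61
seg 1: a=4, c=M1/2=-972/61, d=(M2−M1)/(6·1)=522/61, b=Δ1−h1·(2M1+M2)/6=-99/61
seg 2: a=-5, c=M2/2=594/61, d=(M3−M2)/(6·2)=-1239/488, b=Δ2−h2·(2M2+M3)/6=-477/61
seg 3: a=-2, c=M3/2=-1341/244, d=(M4−M3)/(6·1)=447/244, b=Δ3−h3·(2M3+M4)/6=81/122
t_q=7/4 → seg 1, τ=3/4; S=4+-99/61·τ+-972/61·τ²+522/61·τ³=-5017/1952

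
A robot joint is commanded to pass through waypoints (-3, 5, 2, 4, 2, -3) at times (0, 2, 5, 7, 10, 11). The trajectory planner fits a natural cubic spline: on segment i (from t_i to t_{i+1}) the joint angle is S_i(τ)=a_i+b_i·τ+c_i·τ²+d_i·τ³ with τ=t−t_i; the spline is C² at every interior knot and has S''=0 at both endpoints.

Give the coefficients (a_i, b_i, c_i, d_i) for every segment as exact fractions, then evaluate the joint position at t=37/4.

  seg 0: a=-3 b=1400/267 c=0 d=-83/267
  seg 1: a=5 b=404/267 c=-166/89 d=823/2403
  seg 2: a=2 b=-115/267 c=325/267 d=-67/267
  seg 3: a=4 b=127/89 c=-77/267 d=-328/2403
  seg 4: a=2 b=-355/89 c=-135/89 d=45/89
S(37/4) = 5975/1424

Δ: Δ0=4, Δ1=-1, Δ2=1, Δ3=-2/3, Δ4=-5
row 1: diag=10, rhs=-30; c'=3/10, d'=-3
row 2: denom=10−3·3/10=91/10; d'=(12−3·-3)/(91/10)=30/13
row 3: denom=10−2·20/91=870/91; d'=(-10−2·30/13)/(870/91)=-133/87
row 4: denom=8−3·91/290=2047/290; d'=(-26−3·-133/87)/(2047/290)=-270/89
back: M4=-270/89
back: M3=-133/87−91/290·-270/89=-154/267
back: M2=30/13−20/91·-154/267=650/267
back: M1=-3−3/10·650/267=-332/89
M: M0=0, M1=-332/89, M2=650/267, M3=-154/267, M4=-270/89, M5=0
seg 0: a=-3, c=M0/2=0, d=(M1−M0)/(6·2)=-83/267, b=Δ0−h0·(2M0+M1)/6=1400/267
seg 1: a=5, c=M1/2=-166/89, d=(M2−M1)/(6·3)=823/2403, b=Δ1−h1·(2M1+M2)/6=404/267
seg 2: a=2, c=M2/2=325/267, d=(M3−M2)/(6·2)=-67/267, b=Δ2−h2·(2M2+M3)/6=-115/267
seg 3: a=4, c=M3/2=-77/267, d=(M4−M3)/(6·3)=-328/2403, b=Δ3−h3·(2M3+M4)/6=127/89
seg 4: a=2, c=M4/2=-135/89, d=(M5−M4)/(6·1)=45/89, b=Δ4−h4·(2M4+M5)/6=-355/89
t_q=37/4 → seg 3, τ=9/4; S=4+127/89·τ+-77/267·τ²+-328/2403·τ³=5975/1424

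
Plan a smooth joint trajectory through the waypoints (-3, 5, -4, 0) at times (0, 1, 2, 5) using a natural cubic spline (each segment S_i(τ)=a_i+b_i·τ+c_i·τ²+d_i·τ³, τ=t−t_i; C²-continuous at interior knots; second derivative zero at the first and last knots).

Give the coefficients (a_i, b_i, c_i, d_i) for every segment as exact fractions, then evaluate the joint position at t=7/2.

  seg 0: a=-3 b=1183/93 c=0 d=-439/93
  seg 1: a=5 b=-134/93 c=-439/31 d=614/93
  seg 2: a=-4 b=-926/93 c=175/31 d=-175/279
S(7/2) = -2071/248

Δ: Δ0=8, Δ1=-9, Δ2=4/3
row 1: diag=4, rhs=-102; c'=1/4, d'=-51/2
row 2: denom=8−1·1/4=31/4; d'=(62−1·-51/2)/(31/4)=350/31
back: M2=350/31
back: M1=-51/2−1/4·350/31=-878/31
M: M0=0, M1=-878/31, M2=350/31, M3=0
seg 0: a=-3, c=M0/2=0, d=(M1−M0)/(6·1)=-439/93, b=Δ0−h0·(2M0+M1)/6=1183/93
seg 1: a=5, c=M1/2=-439/31, d=(M2−M1)/(6·1)=614/93, b=Δ1−h1·(2M1+M2)/6=-134/93
seg 2: a=-4, c=M2/2=175/31, d=(M3−M2)/(6·3)=-175/279, b=Δ2−h2·(2M2+M3)/6=-926/93
t_q=7/2 → seg 2, τ=3/2; S=-4+-926/93·τ+175/31·τ²+-175/279·τ³=-2071/248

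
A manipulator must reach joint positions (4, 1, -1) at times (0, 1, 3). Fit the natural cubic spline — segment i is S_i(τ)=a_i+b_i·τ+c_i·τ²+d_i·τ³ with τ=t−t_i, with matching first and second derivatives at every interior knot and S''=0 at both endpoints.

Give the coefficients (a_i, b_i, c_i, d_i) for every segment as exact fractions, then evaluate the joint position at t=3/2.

Δ: Δ0=-3, Δ1=-1
row 1: diag=6, rhs=12; c'=1/3, d'=2
back: M1=2
M: M0=0, M1=2, M2=0
seg 0: a=4, c=M0/2=0, d=(M1−M0)/(6·1)=1/3, b=Δ0−h0·(2M0+M1)/6=-10/3
seg 1: a=1, c=M1/2=1, d=(M2−M1)/(6·2)=-1/6, b=Δ1−h1·(2M1+M2)/6=-7/3
t_q=3/2 → seg 1, τ=1/2; S=1+-7/3·τ+1·τ²+-1/6·τ³=1/16

  seg 0: a=4 b=-10/3 c=0 d=1/3
  seg 1: a=1 b=-7/3 c=1 d=-1/6
S(3/2) = 1/16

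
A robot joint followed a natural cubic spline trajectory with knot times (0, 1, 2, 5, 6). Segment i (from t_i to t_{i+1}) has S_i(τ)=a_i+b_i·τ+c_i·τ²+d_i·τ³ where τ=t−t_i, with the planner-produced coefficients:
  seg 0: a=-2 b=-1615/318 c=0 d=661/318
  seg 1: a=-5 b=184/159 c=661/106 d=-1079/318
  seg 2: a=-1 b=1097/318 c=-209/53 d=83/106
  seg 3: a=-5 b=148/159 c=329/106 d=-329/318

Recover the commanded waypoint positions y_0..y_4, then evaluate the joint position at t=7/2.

y_0=-2 y_1=-5 y_2=-1 y_3=-5 y_4=-2
S(7/2) = -1743/848

y_0 = S_0(0) = a_0 = -2
y_1 = S_1(0) = a_1 = -5
y_2 = S_2(0) = a_2 = -1
y_3 = S_3(0) = a_3 = -5
y_4 = S_3(1) = -2
t_q=7/2 is in segment 2 (τ=3/2); S_2(τ)=-1743/848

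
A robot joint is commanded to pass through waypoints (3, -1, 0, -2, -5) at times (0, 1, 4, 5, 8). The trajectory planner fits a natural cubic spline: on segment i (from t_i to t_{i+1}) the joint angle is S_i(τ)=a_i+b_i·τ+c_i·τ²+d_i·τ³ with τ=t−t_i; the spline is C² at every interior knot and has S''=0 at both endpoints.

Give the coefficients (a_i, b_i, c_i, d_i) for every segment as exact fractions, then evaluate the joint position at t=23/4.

  seg 0: a=3 b=-515/108 c=0 d=83/108
  seg 1: a=-1 b=-133/54 c=83/36 d=-445/972
  seg 2: a=0 b=-107/108 c=-49/27 d=29/36
  seg 3: a=-2 b=-119/54 c=65/108 d=-65/972
S(23/4) = -2567/768

Δ: Δ0=-4, Δ1=1/3, Δ2=-2, Δ3=-1
row 1: diag=8, rhs=26; c'=3/8, d'=13/4
row 2: denom=8−3·3/8=55/8; d'=(-14−3·13/4)/(55/8)=-38/11
row 3: denom=8−1·8/55=432/55; d'=(6−1·-38/11)/(432/55)=65/54
back: M3=65/54
back: M2=-38/11−8/55·65/54=-98/27
back: M1=13/4−3/8·-98/27=83/18
M: M0=0, M1=83/18, M2=-98/27, M3=65/54, M4=0
seg 0: a=3, c=M0/2=0, d=(M1−M0)/(6·1)=83/108, b=Δ0−h0·(2M0+M1)/6=-515/108
seg 1: a=-1, c=M1/2=83/36, d=(M2−M1)/(6·3)=-445/972, b=Δ1−h1·(2M1+M2)/6=-133/54
seg 2: a=0, c=M2/2=-49/27, d=(M3−M2)/(6·1)=29/36, b=Δ2−h2·(2M2+M3)/6=-107/108
seg 3: a=-2, c=M3/2=65/108, d=(M4−M3)/(6·3)=-65/972, b=Δ3−h3·(2M3+M4)/6=-119/54
t_q=23/4 → seg 3, τ=3/4; S=-2+-119/54·τ+65/108·τ²+-65/972·τ³=-2567/768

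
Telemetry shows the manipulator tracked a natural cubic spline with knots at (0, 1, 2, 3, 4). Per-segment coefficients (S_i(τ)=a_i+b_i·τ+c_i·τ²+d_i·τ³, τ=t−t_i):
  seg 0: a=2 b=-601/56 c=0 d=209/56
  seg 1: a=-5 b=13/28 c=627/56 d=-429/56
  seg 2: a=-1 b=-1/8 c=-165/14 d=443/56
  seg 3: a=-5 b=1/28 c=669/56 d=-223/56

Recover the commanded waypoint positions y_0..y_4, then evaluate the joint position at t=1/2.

y_0=2 y_1=-5 y_2=-1 y_3=-5 y_4=3
S(1/2) = -1299/448

y_0 = S_0(0) = a_0 = 2
y_1 = S_1(0) = a_1 = -5
y_2 = S_2(0) = a_2 = -1
y_3 = S_3(0) = a_3 = -5
y_4 = S_3(1) = 3
t_q=1/2 is in segment 0 (τ=1/2); S_0(τ)=-1299/448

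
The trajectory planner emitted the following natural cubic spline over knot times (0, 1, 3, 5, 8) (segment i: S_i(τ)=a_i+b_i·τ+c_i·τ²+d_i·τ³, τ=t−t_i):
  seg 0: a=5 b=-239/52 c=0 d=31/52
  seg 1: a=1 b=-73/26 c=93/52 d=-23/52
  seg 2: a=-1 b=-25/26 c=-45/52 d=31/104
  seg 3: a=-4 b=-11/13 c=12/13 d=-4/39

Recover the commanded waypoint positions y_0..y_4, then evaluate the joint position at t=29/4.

y_0 = S_0(0) = a_0 = 5
y_1 = S_1(0) = a_1 = 1
y_2 = S_2(0) = a_2 = -1
y_3 = S_3(0) = a_3 = -4
y_4 = S_3(3) = -1
t_q=29/4 is in segment 3 (τ=9/4); S_3(τ)=-499/208

y_0=5 y_1=1 y_2=-1 y_3=-4 y_4=-1
S(29/4) = -499/208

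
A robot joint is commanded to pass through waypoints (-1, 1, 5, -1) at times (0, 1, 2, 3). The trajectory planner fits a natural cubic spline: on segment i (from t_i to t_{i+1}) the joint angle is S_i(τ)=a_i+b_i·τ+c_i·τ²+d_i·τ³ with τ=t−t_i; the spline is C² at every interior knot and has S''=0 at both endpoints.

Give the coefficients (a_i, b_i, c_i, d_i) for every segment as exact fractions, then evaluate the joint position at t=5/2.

  seg 0: a=-1 b=4/5 c=0 d=6/5
  seg 1: a=1 b=22/5 c=18/5 d=-4
  seg 2: a=5 b=-2/5 c=-42/5 d=14/5
S(5/2) = 61/20

Δ: Δ0=2, Δ1=4, Δ2=-6
row 1: diag=4, rhs=12; c'=1/4, d'=3
row 2: denom=4−1·1/4=15/4; d'=(-60−1·3)/(15/4)=-84/5
back: M2=-84/5
back: M1=3−1/4·-84/5=36/5
M: M0=0, M1=36/5, M2=-84/5, M3=0
seg 0: a=-1, c=M0/2=0, d=(M1−M0)/(6·1)=6/5, b=Δ0−h0·(2M0+M1)/6=4/5
seg 1: a=1, c=M1/2=18/5, d=(M2−M1)/(6·1)=-4, b=Δ1−h1·(2M1+M2)/6=22/5
seg 2: a=5, c=M2/2=-42/5, d=(M3−M2)/(6·1)=14/5, b=Δ2−h2·(2M2+M3)/6=-2/5
t_q=5/2 → seg 2, τ=1/2; S=5+-2/5·τ+-42/5·τ²+14/5·τ³=61/20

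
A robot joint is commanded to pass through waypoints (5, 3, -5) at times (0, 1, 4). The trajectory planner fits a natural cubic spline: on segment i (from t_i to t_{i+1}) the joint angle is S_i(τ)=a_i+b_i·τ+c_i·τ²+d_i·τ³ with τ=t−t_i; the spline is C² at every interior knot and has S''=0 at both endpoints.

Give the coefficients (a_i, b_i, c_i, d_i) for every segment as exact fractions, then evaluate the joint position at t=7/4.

Δ: Δ0=-2, Δ1=-8/3
row 1: diag=8, rhs=-4; c'=3/8, d'=-1/2
back: M1=-1/2
M: M0=0, M1=-1/2, M2=0
seg 0: a=5, c=M0/2=0, d=(M1−M0)/(6·1)=-1/12, b=Δ0−h0·(2M0+M1)/6=-23/12
seg 1: a=3, c=M1/2=-1/4, d=(M2−M1)/(6·3)=1/36, b=Δ1−h1·(2M1+M2)/6=-13/6
t_q=7/4 → seg 1, τ=3/4; S=3+-13/6·τ+-1/4·τ²+1/36·τ³=319/256

  seg 0: a=5 b=-23/12 c=0 d=-1/12
  seg 1: a=3 b=-13/6 c=-1/4 d=1/36
S(7/4) = 319/256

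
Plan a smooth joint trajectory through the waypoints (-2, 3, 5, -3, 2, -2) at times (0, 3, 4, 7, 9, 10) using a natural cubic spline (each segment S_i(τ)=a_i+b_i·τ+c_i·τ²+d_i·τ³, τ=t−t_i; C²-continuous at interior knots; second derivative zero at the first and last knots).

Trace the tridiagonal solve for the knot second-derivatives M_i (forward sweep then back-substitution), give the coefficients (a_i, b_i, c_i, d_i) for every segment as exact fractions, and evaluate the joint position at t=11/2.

Δ: Δ0=5/3, Δ1=2, Δ2=-8/3, Δ3=5/2, Δ4=-4
row 1: diag=8, rhs=2; c'=1/8, d'=1/4
row 2: denom=8−1·1/8=63/8; d'=(-28−1·1/4)/(63/8)=-226/63
row 3: denom=10−3·8/21=62/7; d'=(31−3·-226/63)/(62/7)=877/186
row 4: denom=6−2·7/31=172/31; d'=(-39−2·877/186)/(172/31)=-1126/129
back: M4=-1126/129
back: M3=877/186−7/31·-1126/129=575/86
back: M2=-226/63−8/21·575/86=-2374/387
back: M1=1/4−1/8·-2374/387=787/774
M: M0=0, M1=787/774, M2=-2374/387, M3=575/86, M4=-1126/129, M5=0
seg 0: a=-2, c=M0/2=0, d=(M1−M0)/(6·3)=787/13932, b=Δ0−h0·(2M0+M1)/6=1793/1548
seg 1: a=3, c=M1/2=787/1548, d=(M2−M1)/(6·1)=-205/172, b=Δ1−h1·(2M1+M2)/6=2077/774
seg 2: a=5, c=M2/2=-1187/387, d=(M3−M2)/(6·3)=9923/13932, b=Δ2−h2·(2M2+M3)/6=193/1548
seg 3: a=-3, c=M3/2=575/172, d=(M4−M3)/(6·2)=-3977/3096, b=Δ3−h3·(2M3+M4)/6=737/774
seg 4: a=2, c=M4/2=-563/129, d=(M5−M4)/(6·1)=563/387, b=Δ4−h4·(2M4+M5)/6=-422/387
t_q=11/2 → seg 2, τ=3/2; S=5+193/1548·τ+-1187/387·τ²+9923/13932·τ³=949/1376

  seg 0: a=-2 b=1793/1548 c=0 d=787/13932
  seg 1: a=3 b=2077/774 c=787/1548 d=-205/172
  seg 2: a=5 b=193/1548 c=-1187/387 d=9923/13932
  seg 3: a=-3 b=737/774 c=575/172 d=-3977/3096
  seg 4: a=2 b=-422/387 c=-563/129 d=563/387
S(11/2) = 949/1376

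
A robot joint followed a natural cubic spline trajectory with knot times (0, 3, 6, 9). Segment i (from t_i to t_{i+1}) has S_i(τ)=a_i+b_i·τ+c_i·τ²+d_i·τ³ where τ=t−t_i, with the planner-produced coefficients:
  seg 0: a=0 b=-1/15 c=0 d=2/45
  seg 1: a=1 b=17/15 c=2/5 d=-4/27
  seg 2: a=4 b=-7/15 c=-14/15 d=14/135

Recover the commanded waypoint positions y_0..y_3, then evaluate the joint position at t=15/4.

y_0 = S_0(0) = a_0 = 0
y_1 = S_1(0) = a_1 = 1
y_2 = S_2(0) = a_2 = 4
y_3 = S_2(3) = -3
t_q=15/4 is in segment 1 (τ=3/4); S_1(τ)=161/80

y_0=0 y_1=1 y_2=4 y_3=-3
S(15/4) = 161/80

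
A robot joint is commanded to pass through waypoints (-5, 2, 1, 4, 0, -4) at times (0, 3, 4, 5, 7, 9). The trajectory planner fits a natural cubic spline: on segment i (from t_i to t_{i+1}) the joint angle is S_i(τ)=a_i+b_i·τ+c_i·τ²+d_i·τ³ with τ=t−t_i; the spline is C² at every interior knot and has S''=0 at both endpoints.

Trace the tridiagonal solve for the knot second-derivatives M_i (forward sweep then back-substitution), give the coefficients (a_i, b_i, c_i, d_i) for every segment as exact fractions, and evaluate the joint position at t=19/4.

Δ: Δ0=7/3, Δ1=-1, Δ2=3, Δ3=-2, Δ4=-2
row 1: diag=8, rhs=-20; c'=1/8, d'=-5/2
row 2: denom=4−1·1/8=31/8; d'=(24−1·-5/2)/(31/8)=212/31
row 3: denom=6−1·8/31=178/31; d'=(-30−1·212/31)/(178/31)=-571/89
row 4: denom=8−2·31/89=650/89; d'=(0−2·-571/89)/(650/89)=571/325
back: M4=571/325
back: M3=-571/89−31/89·571/325=-2284/325
back: M2=212/31−8/31·-2284/325=2812/325
back: M1=-5/2−1/8·2812/325=-1164/325
M: M0=0, M1=-1164/325, M2=2812/325, M3=-2284/325, M4=571/325, M5=0
seg 0: a=-5, c=M0/2=0, d=(M1−M0)/(6·3)=-194/975, b=Δ0−h0·(2M0+M1)/6=4021/975
seg 1: a=2, c=M1/2=-582/325, d=(M2−M1)/(6·1)=1988/975, b=Δ1−h1·(2M1+M2)/6=-1217/975
seg 2: a=1, c=M2/2=1406/325, d=(M3−M2)/(6·1)=-196/75, b=Δ2−h2·(2M2+M3)/6=251/195
seg 3: a=4, c=M3/2=-1142/325, d=(M4−M3)/(6·2)=571/780, b=Δ3−h3·(2M3+M4)/6=2047/975
seg 4: a=0, c=M4/2=571/650, d=(M5−M4)/(6·2)=-571/3900, b=Δ4−h4·(2M4+M5)/6=-3092/975
t_q=19/4 → seg 2, τ=3/4; S=1+251/195·τ+1406/325·τ²+-196/75·τ³=17141/5200

  seg 0: a=-5 b=4021/975 c=0 d=-194/975
  seg 1: a=2 b=-1217/975 c=-582/325 d=1988/975
  seg 2: a=1 b=251/195 c=1406/325 d=-196/75
  seg 3: a=4 b=2047/975 c=-1142/325 d=571/780
  seg 4: a=0 b=-3092/975 c=571/650 d=-571/3900
S(19/4) = 17141/5200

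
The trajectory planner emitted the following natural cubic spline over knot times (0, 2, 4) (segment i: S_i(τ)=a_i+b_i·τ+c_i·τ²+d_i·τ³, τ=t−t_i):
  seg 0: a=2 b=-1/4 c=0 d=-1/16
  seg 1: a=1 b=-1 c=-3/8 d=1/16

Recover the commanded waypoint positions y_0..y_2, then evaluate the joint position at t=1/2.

y_0 = S_0(0) = a_0 = 2
y_1 = S_1(0) = a_1 = 1
y_2 = S_1(2) = -2
t_q=1/2 is in segment 0 (τ=1/2); S_0(τ)=239/128

y_0=2 y_1=1 y_2=-2
S(1/2) = 239/128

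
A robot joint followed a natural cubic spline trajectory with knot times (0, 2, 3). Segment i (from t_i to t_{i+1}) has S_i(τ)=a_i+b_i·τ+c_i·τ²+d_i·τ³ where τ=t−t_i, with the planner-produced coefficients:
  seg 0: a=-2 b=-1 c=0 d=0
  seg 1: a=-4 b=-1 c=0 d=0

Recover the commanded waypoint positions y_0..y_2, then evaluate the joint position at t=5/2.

y_0=-2 y_1=-4 y_2=-5
S(5/2) = -9/2

y_0 = S_0(0) = a_0 = -2
y_1 = S_1(0) = a_1 = -4
y_2 = S_1(1) = -5
t_q=5/2 is in segment 1 (τ=1/2); S_1(τ)=-9/2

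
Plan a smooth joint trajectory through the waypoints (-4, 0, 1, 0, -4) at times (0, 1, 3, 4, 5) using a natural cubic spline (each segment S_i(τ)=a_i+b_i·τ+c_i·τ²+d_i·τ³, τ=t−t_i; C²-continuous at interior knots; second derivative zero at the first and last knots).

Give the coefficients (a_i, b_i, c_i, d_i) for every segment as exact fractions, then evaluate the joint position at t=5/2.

  seg 0: a=-4 b=1125/244 c=0 d=-149/244
  seg 1: a=0 b=339/122 c=-447/244 d=169/488
  seg 2: a=1 b=-24/61 c=15/61 d=-52/61
  seg 3: a=0 b=-150/61 c=-141/61 d=47/61
S(5/2) = 4743/3904

Δ: Δ0=4, Δ1=1/2, Δ2=-1, Δ3=-4
row 1: diag=6, rhs=-21; c'=1/3, d'=-7/2
row 2: denom=6−2·1/3=16/3; d'=(-9−2·-7/2)/(16/3)=-3/8
row 3: denom=4−1·3/16=61/16; d'=(-18−1·-3/8)/(61/16)=-282/61
back: M3=-282/61
back: M2=-3/8−3/16·-282/61=30/61
back: M1=-7/2−1/3·30/61=-447/122
M: M0=0, M1=-447/122, M2=30/61, M3=-282/61, M4=0
seg 0: a=-4, c=M0/2=0, d=(M1−M0)/(6·1)=-149/244, b=Δ0−h0·(2M0+M1)/6=1125/244
seg 1: a=0, c=M1/2=-447/244, d=(M2−M1)/(6·2)=169/488, b=Δ1−h1·(2M1+M2)/6=339/122
seg 2: a=1, c=M2/2=15/61, d=(M3−M2)/(6·1)=-52/61, b=Δ2−h2·(2M2+M3)/6=-24/61
seg 3: a=0, c=M3/2=-141/61, d=(M4−M3)/(6·1)=47/61, b=Δ3−h3·(2M3+M4)/6=-150/61
t_q=5/2 → seg 1, τ=3/2; S=0+339/122·τ+-447/244·τ²+169/488·τ³=4743/3904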